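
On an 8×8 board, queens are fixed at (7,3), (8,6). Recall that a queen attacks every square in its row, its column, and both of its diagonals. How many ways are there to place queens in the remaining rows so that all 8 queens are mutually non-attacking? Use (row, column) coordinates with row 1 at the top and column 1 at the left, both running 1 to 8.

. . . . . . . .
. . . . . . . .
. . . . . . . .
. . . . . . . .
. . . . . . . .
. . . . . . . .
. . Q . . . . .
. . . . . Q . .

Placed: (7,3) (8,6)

Branch on row 1: col 1 → 0; col 2 → 0; col 4 → 2; col 5 → 3; col 7 → 2; col 8 → 1.
Sum: 0 + 0 + 2 + 3 + 2 + 1 = 8.

8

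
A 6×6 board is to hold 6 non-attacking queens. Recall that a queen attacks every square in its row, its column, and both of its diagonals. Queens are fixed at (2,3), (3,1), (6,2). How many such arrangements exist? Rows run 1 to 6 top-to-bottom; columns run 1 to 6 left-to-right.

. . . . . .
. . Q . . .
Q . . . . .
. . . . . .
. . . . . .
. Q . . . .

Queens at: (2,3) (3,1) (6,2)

Branch on row 1: col 5 → 1; col 6 → 0.
Sum: 1 + 0 = 1.

1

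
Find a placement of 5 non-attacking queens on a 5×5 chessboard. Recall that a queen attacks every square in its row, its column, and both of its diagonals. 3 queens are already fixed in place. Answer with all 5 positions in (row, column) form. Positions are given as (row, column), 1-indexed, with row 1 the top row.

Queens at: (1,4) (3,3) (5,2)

Row 2: attacked by (1,4)→{3,4,5}; (3,3)→{2,3,4}; (5,2)→{2,5}. Safe: 1. Place at column 1.
Row 4: attacked by (1,4)→{1,4}; (2,1)→{1,3}; (3,3)→{2,3,4}; (5,2)→{1,2,3}. Safe: 5. Place at column 5.
Columns [4, 1, 3, 5, 2], r−c [-3, 1, 0, -1, 3], r+c [5, 3, 6, 9, 7] are all distinct, so no two queens attack.

(1,4) (2,1) (3,3) (4,5) (5,2)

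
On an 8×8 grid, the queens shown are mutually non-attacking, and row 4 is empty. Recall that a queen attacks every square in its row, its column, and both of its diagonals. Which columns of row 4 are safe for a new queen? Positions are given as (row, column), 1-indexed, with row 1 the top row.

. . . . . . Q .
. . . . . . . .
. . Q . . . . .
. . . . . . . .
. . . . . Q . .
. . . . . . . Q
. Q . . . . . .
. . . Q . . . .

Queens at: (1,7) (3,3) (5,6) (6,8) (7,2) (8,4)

columns 1

(1,7) attacks row 4 at column 7 and diagonals 4.
(3,3) attacks row 4 at column 3 and diagonals 2, 4.
(5,6) attacks row 4 at column 6 and diagonals 5, 7.
(6,8) attacks row 4 at column 8 and diagonals 6.
(7,2) attacks row 4 at column 2 and diagonals 5.
(8,4) attacks row 4 at column 4 and diagonals 8.
Attacked columns: {2, 3, 4, 5, 6, 7, 8}. Safe: {1}.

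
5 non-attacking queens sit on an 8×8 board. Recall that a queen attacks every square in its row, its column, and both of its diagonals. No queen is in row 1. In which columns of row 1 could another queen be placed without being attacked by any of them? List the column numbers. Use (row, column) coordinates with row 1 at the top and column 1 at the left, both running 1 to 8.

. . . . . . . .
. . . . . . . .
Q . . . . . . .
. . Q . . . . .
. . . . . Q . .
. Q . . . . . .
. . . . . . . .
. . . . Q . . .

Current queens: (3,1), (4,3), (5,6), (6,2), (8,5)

columns 4, 8

(3,1) attacks row 1 at column 1 and diagonals 3.
(4,3) attacks row 1 at column 3 and diagonals 6.
(5,6) attacks row 1 at column 6 and diagonals 2.
(6,2) attacks row 1 at column 2 and diagonals 7.
(8,5) attacks row 1 at column 5.
Attacked columns: {1, 2, 3, 5, 6, 7}. Safe: {4, 8}.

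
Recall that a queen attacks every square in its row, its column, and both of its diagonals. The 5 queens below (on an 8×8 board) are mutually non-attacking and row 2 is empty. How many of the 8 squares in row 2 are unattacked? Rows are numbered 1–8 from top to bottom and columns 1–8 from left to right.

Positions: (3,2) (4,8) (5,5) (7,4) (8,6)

1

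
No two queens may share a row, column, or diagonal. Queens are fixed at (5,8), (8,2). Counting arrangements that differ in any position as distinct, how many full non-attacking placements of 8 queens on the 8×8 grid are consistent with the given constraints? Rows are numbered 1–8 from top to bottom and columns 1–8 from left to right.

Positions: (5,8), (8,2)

Branch on row 1: col 1 → 0; col 3 → 1; col 5 → 1; col 6 → 0; col 7 → 0.
Sum: 0 + 1 + 1 + 0 + 0 = 2.

2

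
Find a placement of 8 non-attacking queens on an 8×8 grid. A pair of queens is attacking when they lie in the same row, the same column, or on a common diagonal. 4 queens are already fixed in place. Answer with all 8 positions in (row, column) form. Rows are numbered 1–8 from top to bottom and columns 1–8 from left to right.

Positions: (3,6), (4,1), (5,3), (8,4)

Row 1: attacked by (3,6)→{4,6,8}; (4,1)→{1,4}; (5,3)→{3,7}; (8,4)→{4}. Safe: 2, 5. Place at column 2.
Row 2: attacked by (1,2)→{1,2,3}; (3,6)→{5,6,7}; (4,1)→{1,3}; (5,3)→{3,6}; (8,4)→{4}. Safe: 8. Place at column 8.
Row 6: attacked by (1,2)→{2,7}; (2,8)→{4,8}; (3,6)→{3,6}; (4,1)→{1,3}; (5,3)→{2,3,4}; (8,4)→{2,4,6}. Safe: 5. Place at column 5.
Row 7: attacked by (1,2)→{2,8}; (2,8)→{3,8}; (3,6)→{2,6}; (4,1)→{1,4}; (5,3)→{1,3,5}; (6,5)→{4,5,6}; (8,4)→{3,4,5}. Safe: 7. Place at column 7.
Columns [2, 8, 6, 1, 3, 5, 7, 4], r−c [-1, -6, -3, 3, 2, 1, 0, 4], r+c [3, 10, 9, 5, 8, 11, 14, 12] are all distinct, so no two queens attack.

(1,2) (2,8) (3,6) (4,1) (5,3) (6,5) (7,7) (8,4)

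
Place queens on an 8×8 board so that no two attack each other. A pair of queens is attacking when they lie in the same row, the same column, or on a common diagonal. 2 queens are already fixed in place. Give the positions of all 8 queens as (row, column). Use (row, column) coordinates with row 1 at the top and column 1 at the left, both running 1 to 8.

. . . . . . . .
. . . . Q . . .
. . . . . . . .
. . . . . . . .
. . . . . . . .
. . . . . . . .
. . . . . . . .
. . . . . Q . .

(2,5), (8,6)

(1,3) (2,5) (3,2) (4,8) (5,1) (6,7) (7,4) (8,6)

Row 1: attacked by (2,5)→{4,5,6}; (8,6)→{6}. Safe: 1, 2, 3, 7, 8. Place at column 3.
Row 3: attacked by (1,3)→{1,3,5}; (2,5)→{4,5,6}; (8,6)→{1,6}. Safe: 2, 7, 8. Place at column 2.
Row 4: attacked by (1,3)→{3,6}; (2,5)→{3,5,7}; (3,2)→{1,2,3}; (8,6)→{2,6}. Safe: 4, 8. Place at column 8.
Row 5: attacked by (1,3)→{3,7}; (2,5)→{2,5,8}; (3,2)→{2,4}; (4,8)→{7,8}; (8,6)→{3,6}. Safe: 1. Place at column 1.
Row 6: attacked by (1,3)→{3,8}; (2,5)→{1,5}; (3,2)→{2,5}; (4,8)→{6,8}; (5,1)→{1,2}; (8,6)→{4,6,8}. Safe: 7. Place at column 7.
Row 7: attacked by (1,3)→{3}; (2,5)→{5}; (3,2)→{2,6}; (4,8)→{5,8}; (5,1)→{1,3}; (6,7)→{6,7,8}; (8,6)→{5,6,7}. Safe: 4. Place at column 4.
Columns [3, 5, 2, 8, 1, 7, 4, 6], r−c [-2, -3, 1, -4, 4, -1, 3, 2], r+c [4, 7, 5, 12, 6, 13, 11, 14] are all distinct, so no two queens attack.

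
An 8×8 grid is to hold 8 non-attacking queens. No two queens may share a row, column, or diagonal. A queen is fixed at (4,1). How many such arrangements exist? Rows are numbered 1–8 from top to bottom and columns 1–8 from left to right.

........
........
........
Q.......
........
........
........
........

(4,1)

18

Branch on row 1: col 2 → 2; col 3 → 4; col 5 → 5; col 6 → 4; col 7 → 2; col 8 → 1.
Sum: 2 + 4 + 5 + 4 + 2 + 1 = 18.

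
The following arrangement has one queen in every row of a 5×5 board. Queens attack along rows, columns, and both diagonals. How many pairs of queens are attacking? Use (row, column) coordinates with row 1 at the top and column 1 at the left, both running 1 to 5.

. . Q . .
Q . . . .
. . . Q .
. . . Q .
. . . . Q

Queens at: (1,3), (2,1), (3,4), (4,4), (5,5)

2

Same column: (3,4)–(4,4) (column 4).
Same diagonal: (4,4)–(5,5) (|4−5| = |4−5| = 1).
Total attacking pairs: 2.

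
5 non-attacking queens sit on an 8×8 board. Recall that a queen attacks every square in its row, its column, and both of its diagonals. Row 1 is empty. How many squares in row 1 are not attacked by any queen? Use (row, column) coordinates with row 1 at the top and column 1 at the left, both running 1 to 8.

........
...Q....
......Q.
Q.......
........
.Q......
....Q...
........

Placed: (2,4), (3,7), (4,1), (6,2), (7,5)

2

(2,4) attacks row 1 at column 4 and diagonals 3, 5.
(3,7) attacks row 1 at column 7 and diagonals 5.
(4,1) attacks row 1 at column 1 and diagonals 4.
(6,2) attacks row 1 at column 2 and diagonals 7.
(7,5) attacks row 1 at column 5.
Attacked columns: {1, 2, 3, 4, 5, 7}. Safe: {6, 8}.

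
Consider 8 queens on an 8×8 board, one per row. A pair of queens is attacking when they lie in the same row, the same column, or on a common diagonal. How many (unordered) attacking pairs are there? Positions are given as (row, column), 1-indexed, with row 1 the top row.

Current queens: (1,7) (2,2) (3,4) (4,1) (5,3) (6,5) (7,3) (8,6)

Same column: (5,3)–(7,3) (column 3).
Same diagonal: (1,7)–(5,3) (|1−5| = |7−3| = 4); (5,3)–(8,6) (|5−8| = |3−6| = 3).
Total attacking pairs: 3.

3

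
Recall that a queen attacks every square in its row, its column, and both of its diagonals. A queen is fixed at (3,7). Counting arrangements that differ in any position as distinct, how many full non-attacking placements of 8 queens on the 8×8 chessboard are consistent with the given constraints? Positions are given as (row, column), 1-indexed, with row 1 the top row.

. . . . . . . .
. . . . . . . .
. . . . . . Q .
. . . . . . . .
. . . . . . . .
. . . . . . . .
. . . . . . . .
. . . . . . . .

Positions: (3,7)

Branch on row 1: col 1 → 0; col 2 → 2; col 3 → 2; col 4 → 3; col 6 → 7; col 8 → 0.
Sum: 0 + 2 + 2 + 3 + 7 + 0 = 14.

14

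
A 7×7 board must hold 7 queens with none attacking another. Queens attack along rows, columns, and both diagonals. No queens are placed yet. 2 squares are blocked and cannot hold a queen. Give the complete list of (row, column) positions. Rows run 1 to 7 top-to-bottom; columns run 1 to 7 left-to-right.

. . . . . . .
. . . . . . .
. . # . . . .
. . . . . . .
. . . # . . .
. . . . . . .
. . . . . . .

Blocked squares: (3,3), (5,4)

Row 1: Safe: 1, 2, 3, 4, 5, 6, 7. Place at column 5.
Row 2: attacked by (1,5)→{4,5,6}. Safe: 1, 2, 3, 7. Place at column 7.
Row 3: attacked by (1,5)→{3,5,7}; (2,7)→{6,7}. Blocked: 3. Safe: 1, 2, 4. Place at column 2.
Row 4: attacked by (1,5)→{2,5}; (2,7)→{5,7}; (3,2)→{1,2,3}. Safe: 4, 6. Place at column 6.
Row 5: attacked by (1,5)→{1,5}; (2,7)→{4,7}; (3,2)→{2,4}; (4,6)→{5,6,7}. Blocked: 4. Safe: 3. Place at column 3.
Row 6: attacked by (1,5)→{5}; (2,7)→{3,7}; (3,2)→{2,5}; (4,6)→{4,6}; (5,3)→{2,3,4}. Safe: 1. Place at column 1.
Row 7: attacked by (1,5)→{5}; (2,7)→{2,7}; (3,2)→{2,6}; (4,6)→{3,6}; (5,3)→{1,3,5}; (6,1)→{1,2}. Safe: 4. Place at column 4.
Columns [5, 7, 2, 6, 3, 1, 4], r−c [-4, -5, 1, -2, 2, 5, 3], r+c [6, 9, 5, 10, 8, 7, 11] are all distinct, so no two queens attack.

(1,5) (2,7) (3,2) (4,6) (5,3) (6,1) (7,4)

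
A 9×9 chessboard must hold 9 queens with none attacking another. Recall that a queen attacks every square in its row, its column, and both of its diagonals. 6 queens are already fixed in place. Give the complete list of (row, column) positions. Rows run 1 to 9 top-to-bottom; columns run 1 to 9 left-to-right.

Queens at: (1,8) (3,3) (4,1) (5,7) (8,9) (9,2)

Row 2: attacked by (1,8)→{7,8,9}; (3,3)→{2,3,4}; (4,1)→{1,3}; (5,7)→{4,7}; (8,9)→{3,9}; (9,2)→{2,9}. Safe: 5, 6. Place at column 5.
Row 6: attacked by (1,8)→{3,8}; (2,5)→{1,5,9}; (3,3)→{3,6}; (4,1)→{1,3}; (5,7)→{6,7,8}; (8,9)→{7,9}; (9,2)→{2,5}. Safe: 4. Place at column 4.
Row 7: attacked by (1,8)→{2,8}; (2,5)→{5}; (3,3)→{3,7}; (4,1)→{1,4}; (5,7)→{5,7,9}; (6,4)→{3,4,5}; (8,9)→{8,9}; (9,2)→{2,4}. Safe: 6. Place at column 6.
Columns [8, 5, 3, 1, 7, 4, 6, 9, 2], r−c [-7, -3, 0, 3, -2, 2, 1, -1, 7], r+c [9, 7, 6, 5, 12, 10, 13, 17, 11] are all distinct, so no two queens attack.

(1,8) (2,5) (3,3) (4,1) (5,7) (6,4) (7,6) (8,9) (9,2)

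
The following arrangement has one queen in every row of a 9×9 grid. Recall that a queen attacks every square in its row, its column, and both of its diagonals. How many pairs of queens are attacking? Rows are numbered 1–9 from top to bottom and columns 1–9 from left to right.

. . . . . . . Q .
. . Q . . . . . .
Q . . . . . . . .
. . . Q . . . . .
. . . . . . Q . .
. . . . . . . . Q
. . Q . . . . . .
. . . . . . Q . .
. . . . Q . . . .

Same column: (2,3)–(7,3) (column 3); (5,7)–(8,7) (column 7).
Same diagonal: (6,9)–(8,7) (|6−8| = |9−7| = 2); (7,3)–(9,5) (|7−9| = |3−5| = 2).
Total attacking pairs: 4.

4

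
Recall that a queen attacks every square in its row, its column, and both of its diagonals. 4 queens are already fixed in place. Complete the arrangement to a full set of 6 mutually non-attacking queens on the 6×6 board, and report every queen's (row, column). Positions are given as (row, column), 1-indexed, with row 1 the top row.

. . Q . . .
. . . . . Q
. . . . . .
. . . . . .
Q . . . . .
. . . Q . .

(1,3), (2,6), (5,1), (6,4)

Row 3: attacked by (1,3)→{1,3,5}; (2,6)→{5,6}; (5,1)→{1,3}; (6,4)→{1,4}. Safe: 2. Place at column 2.
Row 4: attacked by (1,3)→{3,6}; (2,6)→{4,6}; (3,2)→{1,2,3}; (5,1)→{1,2}; (6,4)→{2,4,6}. Safe: 5. Place at column 5.
Columns [3, 6, 2, 5, 1, 4], r−c [-2, -4, 1, -1, 4, 2], r+c [4, 8, 5, 9, 6, 10] are all distinct, so no two queens attack.

(1,3) (2,6) (3,2) (4,5) (5,1) (6,4)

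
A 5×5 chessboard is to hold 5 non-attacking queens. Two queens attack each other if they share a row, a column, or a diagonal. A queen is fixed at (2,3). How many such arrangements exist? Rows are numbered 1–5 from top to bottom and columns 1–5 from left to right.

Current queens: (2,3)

2

Branch on row 1: col 1 → 1; col 5 → 1.
Sum: 1 + 1 = 2.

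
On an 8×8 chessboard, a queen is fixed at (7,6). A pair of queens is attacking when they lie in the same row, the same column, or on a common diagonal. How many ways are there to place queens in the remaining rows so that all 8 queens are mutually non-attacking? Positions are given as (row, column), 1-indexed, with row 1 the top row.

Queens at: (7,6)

Branch on row 1: col 1 → 1; col 2 → 3; col 3 → 0; col 4 → 3; col 5 → 6; col 7 → 1; col 8 → 0.
Sum: 1 + 3 + 0 + 3 + 6 + 1 + 0 = 14.

14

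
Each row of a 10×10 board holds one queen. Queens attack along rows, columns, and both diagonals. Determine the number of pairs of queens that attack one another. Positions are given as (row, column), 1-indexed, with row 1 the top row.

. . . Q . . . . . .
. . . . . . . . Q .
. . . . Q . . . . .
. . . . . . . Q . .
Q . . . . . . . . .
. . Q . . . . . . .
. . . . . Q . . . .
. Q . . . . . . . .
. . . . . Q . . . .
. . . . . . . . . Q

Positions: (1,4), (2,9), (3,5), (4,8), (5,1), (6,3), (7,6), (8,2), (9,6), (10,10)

Same column: (7,6)–(9,6) (column 6).
Same diagonal: (6,3)–(9,6) (|6−9| = |3−6| = 3).
Total attacking pairs: 2.

2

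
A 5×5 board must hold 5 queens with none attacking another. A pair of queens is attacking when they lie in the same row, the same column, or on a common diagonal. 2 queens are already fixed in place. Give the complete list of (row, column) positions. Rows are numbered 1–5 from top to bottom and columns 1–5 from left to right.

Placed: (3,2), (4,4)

(1,3) (2,5) (3,2) (4,4) (5,1)

Row 1: attacked by (3,2)→{2,4}; (4,4)→{1,4}. Safe: 3, 5. Place at column 3.
Row 2: attacked by (1,3)→{2,3,4}; (3,2)→{1,2,3}; (4,4)→{2,4}. Safe: 5. Place at column 5.
Row 5: attacked by (1,3)→{3}; (2,5)→{2,5}; (3,2)→{2,4}; (4,4)→{3,4,5}. Safe: 1. Place at column 1.
Columns [3, 5, 2, 4, 1], r−c [-2, -3, 1, 0, 4], r+c [4, 7, 5, 8, 6] are all distinct, so no two queens attack.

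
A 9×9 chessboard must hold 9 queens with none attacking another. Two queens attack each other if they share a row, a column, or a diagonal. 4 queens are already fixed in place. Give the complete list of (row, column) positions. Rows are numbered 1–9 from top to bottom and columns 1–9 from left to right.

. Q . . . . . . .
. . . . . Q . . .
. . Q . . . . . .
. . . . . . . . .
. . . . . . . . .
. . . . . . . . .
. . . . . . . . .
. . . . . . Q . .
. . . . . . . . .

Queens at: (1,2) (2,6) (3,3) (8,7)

(1,2) (2,6) (3,3) (4,1) (5,8) (6,4) (7,9) (8,7) (9,5)

Row 4: attacked by (1,2)→{2,5}; (2,6)→{4,6,8}; (3,3)→{2,3,4}; (8,7)→{3,7}. Safe: 1, 9. Place at column 1.
Row 5: attacked by (1,2)→{2,6}; (2,6)→{3,6,9}; (3,3)→{1,3,5}; (4,1)→{1,2}; (8,7)→{4,7}. Safe: 8. Place at column 8.
Row 6: attacked by (1,2)→{2,7}; (2,6)→{2,6}; (3,3)→{3,6}; (4,1)→{1,3}; (5,8)→{7,8,9}; (8,7)→{5,7,9}. Safe: 4. Place at column 4.
Row 7: attacked by (1,2)→{2,8}; (2,6)→{1,6}; (3,3)→{3,7}; (4,1)→{1,4}; (5,8)→{6,8}; (6,4)→{3,4,5}; (8,7)→{6,7,8}. Safe: 9. Place at column 9.
Row 9: attacked by (1,2)→{2}; (2,6)→{6}; (3,3)→{3,9}; (4,1)→{1,6}; (5,8)→{4,8}; (6,4)→{1,4,7}; (7,9)→{7,9}; (8,7)→{6,7,8}. Safe: 5. Place at column 5.
Columns [2, 6, 3, 1, 8, 4, 9, 7, 5], r−c [-1, -4, 0, 3, -3, 2, -2, 1, 4], r+c [3, 8, 6, 5, 13, 10, 16, 15, 14] are all distinct, so no two queens attack.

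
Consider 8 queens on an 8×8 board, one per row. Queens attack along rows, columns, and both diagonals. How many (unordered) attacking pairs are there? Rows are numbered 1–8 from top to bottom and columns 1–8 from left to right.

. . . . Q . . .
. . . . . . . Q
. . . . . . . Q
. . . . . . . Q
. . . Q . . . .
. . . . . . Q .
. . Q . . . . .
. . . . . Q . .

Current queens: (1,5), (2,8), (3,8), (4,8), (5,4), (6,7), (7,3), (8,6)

5

Same column: (2,8)–(3,8) (column 8); (2,8)–(4,8) (column 8); (3,8)–(4,8) (column 8).
Same diagonal: (1,5)–(4,8) (|1−4| = |5−8| = 3); (2,8)–(7,3) (|2−7| = |8−3| = 5).
Total attacking pairs: 5.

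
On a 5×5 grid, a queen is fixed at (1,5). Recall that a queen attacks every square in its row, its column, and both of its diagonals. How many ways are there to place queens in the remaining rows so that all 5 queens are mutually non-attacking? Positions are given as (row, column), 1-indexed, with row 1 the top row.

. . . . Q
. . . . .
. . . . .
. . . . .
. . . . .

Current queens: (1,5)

2

Branch on row 2: col 1 → 0; col 2 → 1; col 3 → 1.
Sum: 0 + 1 + 1 = 2.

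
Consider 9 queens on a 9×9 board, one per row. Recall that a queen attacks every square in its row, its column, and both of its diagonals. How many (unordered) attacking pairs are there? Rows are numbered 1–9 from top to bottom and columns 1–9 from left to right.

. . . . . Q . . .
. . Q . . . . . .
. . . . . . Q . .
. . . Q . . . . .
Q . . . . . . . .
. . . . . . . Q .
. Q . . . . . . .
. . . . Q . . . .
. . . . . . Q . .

1

Same column: (3,7)–(9,7) (column 7).
Total attacking pairs: 1.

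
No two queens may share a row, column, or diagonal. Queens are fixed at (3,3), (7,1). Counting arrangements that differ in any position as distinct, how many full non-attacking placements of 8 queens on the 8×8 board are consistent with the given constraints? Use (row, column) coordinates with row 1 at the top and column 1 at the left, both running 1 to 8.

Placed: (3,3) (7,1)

Branch on row 1: col 2 → 1; col 4 → 1; col 6 → 0; col 8 → 0.
Sum: 1 + 1 + 0 + 0 = 2.

2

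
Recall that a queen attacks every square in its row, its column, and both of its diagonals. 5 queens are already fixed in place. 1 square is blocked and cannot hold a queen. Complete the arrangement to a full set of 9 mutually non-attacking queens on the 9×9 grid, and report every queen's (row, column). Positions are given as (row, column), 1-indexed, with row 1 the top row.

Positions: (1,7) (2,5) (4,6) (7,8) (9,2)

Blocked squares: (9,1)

Row 3: attacked by (1,7)→{5,7,9}; (2,5)→{4,5,6}; (4,6)→{5,6,7}; (7,8)→{4,8}; (9,2)→{2,8}. Safe: 1, 3. Place at column 1.
Row 5: attacked by (1,7)→{3,7}; (2,5)→{2,5,8}; (3,1)→{1,3}; (4,6)→{5,6,7}; (7,8)→{6,8}; (9,2)→{2,6}. Safe: 4, 9. Place at column 9.
Row 6: attacked by (1,7)→{2,7}; (2,5)→{1,5,9}; (3,1)→{1,4}; (4,6)→{4,6,8}; (5,9)→{8,9}; (7,8)→{7,8,9}; (9,2)→{2,5}. Safe: 3. Place at column 3.
Row 8: attacked by (1,7)→{7}; (2,5)→{5}; (3,1)→{1,6}; (4,6)→{2,6}; (5,9)→{6,9}; (6,3)→{1,3,5}; (7,8)→{7,8,9}; (9,2)→{1,2,3}. Safe: 4. Place at column 4.
Columns [7, 5, 1, 6, 9, 3, 8, 4, 2], r−c [-6, -3, 2, -2, -4, 3, -1, 4, 7], r+c [8, 7, 4, 10, 14, 9, 15, 12, 11] are all distinct, so no two queens attack.

(1,7) (2,5) (3,1) (4,6) (5,9) (6,3) (7,8) (8,4) (9,2)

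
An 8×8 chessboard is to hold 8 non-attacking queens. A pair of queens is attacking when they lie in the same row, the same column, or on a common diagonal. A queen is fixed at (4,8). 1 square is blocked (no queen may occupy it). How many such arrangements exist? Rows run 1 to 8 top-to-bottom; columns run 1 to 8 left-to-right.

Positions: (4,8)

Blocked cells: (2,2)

Branch on row 1: col 1 → 1; col 2 → 2; col 3 → 4; col 4 → 4; col 6 → 4; col 7 → 2.
Sum: 1 + 2 + 4 + 4 + 4 + 2 = 17.

17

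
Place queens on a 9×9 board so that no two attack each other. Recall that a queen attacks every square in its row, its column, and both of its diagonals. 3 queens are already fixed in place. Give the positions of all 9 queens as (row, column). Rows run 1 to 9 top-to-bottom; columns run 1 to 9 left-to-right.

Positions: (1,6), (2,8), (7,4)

Row 3: attacked by (1,6)→{4,6,8}; (2,8)→{7,8,9}; (7,4)→{4,8}. Safe: 1, 2, 3, 5. Place at column 5.
Row 4: attacked by (1,6)→{3,6,9}; (2,8)→{6,8}; (3,5)→{4,5,6}; (7,4)→{1,4,7}. Safe: 2. Place at column 2.
Row 5: attacked by (1,6)→{2,6}; (2,8)→{5,8}; (3,5)→{3,5,7}; (4,2)→{1,2,3}; (7,4)→{2,4,6}. Safe: 9. Place at column 9.
Row 6: attacked by (1,6)→{1,6}; (2,8)→{4,8}; (3,5)→{2,5,8}; (4,2)→{2,4}; (5,9)→{8,9}; (7,4)→{3,4,5}. Safe: 7. Place at column 7.
Row 8: attacked by (1,6)→{6}; (2,8)→{2,8}; (3,5)→{5}; (4,2)→{2,6}; (5,9)→{6,9}; (6,7)→{5,7,9}; (7,4)→{3,4,5}. Safe: 1. Place at column 1.
Row 9: attacked by (1,6)→{6}; (2,8)→{1,8}; (3,5)→{5}; (4,2)→{2,7}; (5,9)→{5,9}; (6,7)→{4,7}; (7,4)→{2,4,6}; (8,1)→{1,2}. Safe: 3. Place at column 3.
Columns [6, 8, 5, 2, 9, 7, 4, 1, 3], r−c [-5, -6, -2, 2, -4, -1, 3, 7, 6], r+c [7, 10, 8, 6, 14, 13, 11, 9, 12] are all distinct, so no two queens attack.

(1,6) (2,8) (3,5) (4,2) (5,9) (6,7) (7,4) (8,1) (9,3)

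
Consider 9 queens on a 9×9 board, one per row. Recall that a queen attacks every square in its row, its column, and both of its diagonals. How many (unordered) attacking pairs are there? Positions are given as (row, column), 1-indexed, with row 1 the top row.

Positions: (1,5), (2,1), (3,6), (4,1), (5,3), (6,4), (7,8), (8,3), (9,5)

Same column: (1,5)–(9,5) (column 5); (2,1)–(4,1) (column 1); (5,3)–(8,3) (column 3).
Same diagonal: (5,3)–(6,4) (|5−6| = |3−4| = 1).
Total attacking pairs: 4.

4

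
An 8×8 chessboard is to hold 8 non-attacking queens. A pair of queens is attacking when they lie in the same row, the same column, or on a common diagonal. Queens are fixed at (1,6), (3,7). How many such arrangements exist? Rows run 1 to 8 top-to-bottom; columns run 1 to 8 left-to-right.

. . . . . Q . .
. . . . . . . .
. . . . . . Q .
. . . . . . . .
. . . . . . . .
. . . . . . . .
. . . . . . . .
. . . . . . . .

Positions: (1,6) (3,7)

7

Branch on row 2: col 1 → 0; col 2 → 2; col 3 → 3; col 4 → 2.
Sum: 0 + 2 + 3 + 2 = 7.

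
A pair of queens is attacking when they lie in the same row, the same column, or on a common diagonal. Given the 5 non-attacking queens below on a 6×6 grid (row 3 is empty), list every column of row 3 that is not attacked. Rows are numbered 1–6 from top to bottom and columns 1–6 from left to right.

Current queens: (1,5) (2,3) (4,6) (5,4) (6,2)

(1,5) attacks row 3 at column 5 and diagonals 3.
(2,3) attacks row 3 at column 3 and diagonals 2, 4.
(4,6) attacks row 3 at column 6 and diagonals 5.
(5,4) attacks row 3 at column 4 and diagonals 2, 6.
(6,2) attacks row 3 at column 2 and diagonals 5.
Attacked columns: {2, 3, 4, 5, 6}. Safe: {1}.

columns 1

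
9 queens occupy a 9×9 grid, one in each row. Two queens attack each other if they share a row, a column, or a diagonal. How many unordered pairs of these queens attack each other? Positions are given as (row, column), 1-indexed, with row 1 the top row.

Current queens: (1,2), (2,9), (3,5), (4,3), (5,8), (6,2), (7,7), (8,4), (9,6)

Same column: (1,2)–(6,2) (column 2).
Same diagonal: (3,5)–(6,2) (|3−6| = |5−2| = 3); (6,2)–(8,4) (|6−8| = |2−4| = 2).
Total attacking pairs: 3.

3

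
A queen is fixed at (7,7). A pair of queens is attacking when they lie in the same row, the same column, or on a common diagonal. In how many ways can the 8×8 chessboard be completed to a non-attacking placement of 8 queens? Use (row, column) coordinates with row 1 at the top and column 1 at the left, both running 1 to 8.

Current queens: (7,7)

Branch on row 1: col 2 → 3; col 3 → 5; col 4 → 2; col 5 → 1; col 6 → 3; col 8 → 2.
Sum: 3 + 5 + 2 + 1 + 3 + 2 = 16.

16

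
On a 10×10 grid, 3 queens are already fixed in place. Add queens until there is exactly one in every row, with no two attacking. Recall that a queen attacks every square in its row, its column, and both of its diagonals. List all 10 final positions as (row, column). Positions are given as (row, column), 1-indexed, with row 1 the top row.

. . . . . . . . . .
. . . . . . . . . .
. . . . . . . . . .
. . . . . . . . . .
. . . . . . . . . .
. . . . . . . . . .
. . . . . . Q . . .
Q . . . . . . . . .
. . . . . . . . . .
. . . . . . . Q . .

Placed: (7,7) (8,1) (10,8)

(1,5) (2,9) (3,4) (4,6) (5,10) (6,2) (7,7) (8,1) (9,3) (10,8)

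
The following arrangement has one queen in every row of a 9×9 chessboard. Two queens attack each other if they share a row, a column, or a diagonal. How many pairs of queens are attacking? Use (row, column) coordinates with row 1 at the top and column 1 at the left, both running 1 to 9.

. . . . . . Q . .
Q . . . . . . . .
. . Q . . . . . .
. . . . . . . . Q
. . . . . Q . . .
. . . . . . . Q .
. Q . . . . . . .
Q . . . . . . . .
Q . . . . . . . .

Same column: (2,1)–(8,1) (column 1); (2,1)–(9,1) (column 1); (8,1)–(9,1) (column 1).
Same diagonal: (7,2)–(8,1) (|7−8| = |2−1| = 1).
Total attacking pairs: 4.

4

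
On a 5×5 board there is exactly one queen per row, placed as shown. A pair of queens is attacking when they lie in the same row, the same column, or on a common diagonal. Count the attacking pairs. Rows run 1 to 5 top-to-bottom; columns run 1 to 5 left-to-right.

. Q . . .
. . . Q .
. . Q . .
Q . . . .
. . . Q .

Same column: (2,4)–(5,4) (column 4).
Same diagonal: (2,4)–(3,3) (|2−3| = |4−3| = 1).
Total attacking pairs: 2.

2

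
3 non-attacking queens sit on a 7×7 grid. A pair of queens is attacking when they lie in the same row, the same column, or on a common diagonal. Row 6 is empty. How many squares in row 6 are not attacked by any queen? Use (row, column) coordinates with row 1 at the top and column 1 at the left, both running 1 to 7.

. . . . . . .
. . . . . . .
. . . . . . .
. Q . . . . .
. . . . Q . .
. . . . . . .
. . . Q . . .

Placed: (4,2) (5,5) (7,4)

(4,2) attacks row 6 at column 2 and diagonals 4.
(5,5) attacks row 6 at column 5 and diagonals 4, 6.
(7,4) attacks row 6 at column 4 and diagonals 3, 5.
Attacked columns: {2, 3, 4, 5, 6}. Safe: {1, 7}.

2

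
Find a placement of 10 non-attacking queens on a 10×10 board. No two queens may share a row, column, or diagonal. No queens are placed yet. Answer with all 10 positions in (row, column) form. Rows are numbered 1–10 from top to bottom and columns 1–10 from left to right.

Row 1: Safe: 1, 2, 3, 4, 5, 6, 7, 8, 9, 10. Place at column 2.
Row 2: attacked by (1,2)→{1,2,3}. Safe: 4, 5, 6, 7, 8, 9, 10. Place at column 9.
Row 3: attacked by (1,2)→{2,4}; (2,9)→{8,9,10}. Safe: 1, 3, 5, 6, 7. Place at column 3.
Row 4: attacked by (1,2)→{2,5}; (2,9)→{7,9}; (3,3)→{2,3,4}. Safe: 1, 6, 8, 10. Place at column 8.
Row 5: attacked by (1,2)→{2,6}; (2,9)→{6,9}; (3,3)→{1,3,5}; (4,8)→{7,8,9}. Safe: 4, 10. Place at column 10.
Row 6: attacked by (1,2)→{2,7}; (2,9)→{5,9}; (3,3)→{3,6}; (4,8)→{6,8,10}; (5,10)→{9,10}. Safe: 1, 4. Place at column 4.
Row 7: attacked by (1,2)→{2,8}; (2,9)→{4,9}; (3,3)→{3,7}; (4,8)→{5,8}; (5,10)→{8,10}; (6,4)→{3,4,5}. Safe: 1, 6. Place at column 6.
Row 8: attacked by (1,2)→{2,9}; (2,9)→{3,9}; (3,3)→{3,8}; (4,8)→{4,8}; (5,10)→{7,10}; (6,4)→{2,4,6}; (7,6)→{5,6,7}. Safe: 1. Place at column 1.
Row 9: attacked by (1,2)→{2,10}; (2,9)→{2,9}; (3,3)→{3,9}; (4,8)→{3,8}; (5,10)→{6,10}; (6,4)→{1,4,7}; (7,6)→{4,6,8}; (8,1)→{1,2}. Safe: 5. Place at column 5.
Row 10: attacked by (1,2)→{2}; (2,9)→{1,9}; (3,3)→{3,10}; (4,8)→{2,8}; (5,10)→{5,10}; (6,4)→{4,8}; (7,6)→{3,6,9}; (8,1)→{1,3}; (9,5)→{4,5,6}. Safe: 7. Place at column 7.
Columns [2, 9, 3, 8, 10, 4, 6, 1, 5, 7], r−c [-1, -7, 0, -4, -5, 2, 1, 7, 4, 3], r+c [3, 11, 6, 12, 15, 10, 13, 9, 14, 17] are all distinct, so no two queens attack.

(1,2) (2,9) (3,3) (4,8) (5,10) (6,4) (7,6) (8,1) (9,5) (10,7)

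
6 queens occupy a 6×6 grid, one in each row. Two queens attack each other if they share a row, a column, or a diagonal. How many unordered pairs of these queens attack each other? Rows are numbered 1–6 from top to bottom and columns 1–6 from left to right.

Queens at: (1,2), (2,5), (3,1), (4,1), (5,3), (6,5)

Same column: (2,5)–(6,5) (column 5); (3,1)–(4,1) (column 1).
Same diagonal: (3,1)–(5,3) (|3−5| = |1−3| = 2).
Total attacking pairs: 3.

3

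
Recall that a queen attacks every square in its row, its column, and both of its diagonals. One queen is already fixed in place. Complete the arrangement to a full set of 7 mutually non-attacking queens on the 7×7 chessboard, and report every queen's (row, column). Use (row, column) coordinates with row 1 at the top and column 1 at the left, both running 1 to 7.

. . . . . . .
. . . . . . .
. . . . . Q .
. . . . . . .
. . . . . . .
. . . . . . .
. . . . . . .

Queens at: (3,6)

Row 1: attacked by (3,6)→{4,6}. Safe: 1, 2, 3, 5, 7. Place at column 7.
Row 2: attacked by (1,7)→{6,7}; (3,6)→{5,6,7}. Safe: 1, 2, 3, 4. Place at column 3.
Row 4: attacked by (1,7)→{4,7}; (2,3)→{1,3,5}; (3,6)→{5,6,7}. Safe: 2. Place at column 2.
Row 5: attacked by (1,7)→{3,7}; (2,3)→{3,6}; (3,6)→{4,6}; (4,2)→{1,2,3}. Safe: 5. Place at column 5.
Row 6: attacked by (1,7)→{2,7}; (2,3)→{3,7}; (3,6)→{3,6}; (4,2)→{2,4}; (5,5)→{4,5,6}. Safe: 1. Place at column 1.
Row 7: attacked by (1,7)→{1,7}; (2,3)→{3}; (3,6)→{2,6}; (4,2)→{2,5}; (5,5)→{3,5,7}; (6,1)→{1,2}. Safe: 4. Place at column 4.
Columns [7, 3, 6, 2, 5, 1, 4], r−c [-6, -1, -3, 2, 0, 5, 3], r+c [8, 5, 9, 6, 10, 7, 11] are all distinct, so no two queens attack.

(1,7) (2,3) (3,6) (4,2) (5,5) (6,1) (7,4)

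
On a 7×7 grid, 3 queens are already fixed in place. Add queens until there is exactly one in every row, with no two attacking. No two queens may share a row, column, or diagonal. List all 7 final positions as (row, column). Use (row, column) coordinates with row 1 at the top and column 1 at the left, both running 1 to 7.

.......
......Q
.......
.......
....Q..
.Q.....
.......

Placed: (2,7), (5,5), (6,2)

Row 1: attacked by (2,7)→{6,7}; (5,5)→{1,5}; (6,2)→{2,7}. Safe: 3, 4. Place at column 3.
Row 3: attacked by (1,3)→{1,3,5}; (2,7)→{6,7}; (5,5)→{3,5,7}; (6,2)→{2,5}. Safe: 4. Place at column 4.
Row 4: attacked by (1,3)→{3,6}; (2,7)→{5,7}; (3,4)→{3,4,5}; (5,5)→{4,5,6}; (6,2)→{2,4}. Safe: 1. Place at column 1.
Row 7: attacked by (1,3)→{3}; (2,7)→{2,7}; (3,4)→{4}; (4,1)→{1,4}; (5,5)→{3,5,7}; (6,2)→{1,2,3}. Safe: 6. Place at column 6.
Columns [3, 7, 4, 1, 5, 2, 6], r−c [-2, -5, -1, 3, 0, 4, 1], r+c [4, 9, 7, 5, 10, 8, 13] are all distinct, so no two queens attack.

(1,3) (2,7) (3,4) (4,1) (5,5) (6,2) (7,6)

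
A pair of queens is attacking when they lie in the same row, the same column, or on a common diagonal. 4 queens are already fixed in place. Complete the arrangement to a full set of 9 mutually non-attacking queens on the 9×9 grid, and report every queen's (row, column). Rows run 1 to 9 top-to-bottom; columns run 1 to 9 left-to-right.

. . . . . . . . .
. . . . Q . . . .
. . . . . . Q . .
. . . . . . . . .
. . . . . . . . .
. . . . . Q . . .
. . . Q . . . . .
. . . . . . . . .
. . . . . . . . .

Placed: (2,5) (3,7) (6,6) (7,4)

Row 1: attacked by (2,5)→{4,5,6}; (3,7)→{5,7,9}; (6,6)→{1,6}; (7,4)→{4}. Safe: 2, 3, 8. Place at column 2.
Row 4: attacked by (1,2)→{2,5}; (2,5)→{3,5,7}; (3,7)→{6,7,8}; (6,6)→{4,6,8}; (7,4)→{1,4,7}. Safe: 9. Place at column 9.
Row 5: attacked by (1,2)→{2,6}; (2,5)→{2,5,8}; (3,7)→{5,7,9}; (4,9)→{8,9}; (6,6)→{5,6,7}; (7,4)→{2,4,6}. Safe: 1, 3. Place at column 3.
Row 8: attacked by (1,2)→{2,9}; (2,5)→{5}; (3,7)→{2,7}; (4,9)→{5,9}; (5,3)→{3,6}; (6,6)→{4,6,8}; (7,4)→{3,4,5}. Safe: 1. Place at column 1.
Row 9: attacked by (1,2)→{2}; (2,5)→{5}; (3,7)→{1,7}; (4,9)→{4,9}; (5,3)→{3,7}; (6,6)→{3,6,9}; (7,4)→{2,4,6}; (8,1)→{1,2}. Safe: 8. Place at column 8.
Columns [2, 5, 7, 9, 3, 6, 4, 1, 8], r−c [-1, -3, -4, -5, 2, 0, 3, 7, 1], r+c [3, 7, 10, 13, 8, 12, 11, 9, 17] are all distinct, so no two queens attack.

(1,2) (2,5) (3,7) (4,9) (5,3) (6,6) (7,4) (8,1) (9,8)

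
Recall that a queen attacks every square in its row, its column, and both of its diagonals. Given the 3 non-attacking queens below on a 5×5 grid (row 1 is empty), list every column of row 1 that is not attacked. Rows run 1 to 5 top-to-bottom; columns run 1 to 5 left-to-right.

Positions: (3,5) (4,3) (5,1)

columns 2, 4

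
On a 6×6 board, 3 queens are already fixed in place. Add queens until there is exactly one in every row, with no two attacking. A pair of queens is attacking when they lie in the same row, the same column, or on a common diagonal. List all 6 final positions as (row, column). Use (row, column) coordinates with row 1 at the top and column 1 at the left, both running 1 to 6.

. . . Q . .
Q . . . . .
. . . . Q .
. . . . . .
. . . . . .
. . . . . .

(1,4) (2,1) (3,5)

(1,4) (2,1) (3,5) (4,2) (5,6) (6,3)

Row 4: attacked by (1,4)→{1,4}; (2,1)→{1,3}; (3,5)→{4,5,6}. Safe: 2. Place at column 2.
Row 5: attacked by (1,4)→{4}; (2,1)→{1,4}; (3,5)→{3,5}; (4,2)→{1,2,3}. Safe: 6. Place at column 6.
Row 6: attacked by (1,4)→{4}; (2,1)→{1,5}; (3,5)→{2,5}; (4,2)→{2,4}; (5,6)→{5,6}. Safe: 3. Place at column 3.
Columns [4, 1, 5, 2, 6, 3], r−c [-3, 1, -2, 2, -1, 3], r+c [5, 3, 8, 6, 11, 9] are all distinct, so no two queens attack.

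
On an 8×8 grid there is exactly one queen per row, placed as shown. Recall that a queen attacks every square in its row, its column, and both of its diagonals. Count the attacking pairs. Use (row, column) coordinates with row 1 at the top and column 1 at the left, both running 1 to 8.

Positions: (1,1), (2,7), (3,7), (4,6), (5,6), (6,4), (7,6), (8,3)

Same column: (2,7)–(3,7) (column 7); (4,6)–(5,6) (column 6); (4,6)–(7,6) (column 6); (5,6)–(7,6) (column 6).
Same diagonal: (3,7)–(4,6) (|3−4| = |7−6| = 1); (3,7)–(6,4) (|3−6| = |7−4| = 3); (4,6)–(6,4) (|4−6| = |6−4| = 2); (5,6)–(8,3) (|5−8| = |6−3| = 3).
Total attacking pairs: 8.

8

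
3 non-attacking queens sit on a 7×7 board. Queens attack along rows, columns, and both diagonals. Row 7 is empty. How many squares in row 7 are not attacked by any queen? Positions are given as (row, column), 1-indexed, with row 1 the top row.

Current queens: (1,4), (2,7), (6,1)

(1,4) attacks row 7 at column 4.
(2,7) attacks row 7 at column 7 and diagonals 2.
(6,1) attacks row 7 at column 1 and diagonals 2.
Attacked columns: {1, 2, 4, 7}. Safe: {3, 5, 6}.

3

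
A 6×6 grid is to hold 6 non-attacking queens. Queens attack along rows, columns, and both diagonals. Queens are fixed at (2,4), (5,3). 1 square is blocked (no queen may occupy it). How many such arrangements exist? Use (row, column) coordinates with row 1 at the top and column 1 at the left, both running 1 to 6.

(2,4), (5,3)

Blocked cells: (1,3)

1

Branch on row 1: col 1 → 0; col 2 → 1; col 6 → 0.
Sum: 0 + 1 + 0 = 1.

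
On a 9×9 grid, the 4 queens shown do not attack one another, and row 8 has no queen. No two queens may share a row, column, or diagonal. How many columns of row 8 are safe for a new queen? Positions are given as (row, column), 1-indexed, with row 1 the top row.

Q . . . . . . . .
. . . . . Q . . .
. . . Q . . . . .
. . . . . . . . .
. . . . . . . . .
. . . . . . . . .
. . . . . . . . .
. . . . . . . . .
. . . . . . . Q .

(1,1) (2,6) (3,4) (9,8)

3

(1,1) attacks row 8 at column 1 and diagonals 8.
(2,6) attacks row 8 at column 6.
(3,4) attacks row 8 at column 4 and diagonals 9.
(9,8) attacks row 8 at column 8 and diagonals 7, 9.
Attacked columns: {1, 4, 6, 7, 8, 9}. Safe: {2, 3, 5}.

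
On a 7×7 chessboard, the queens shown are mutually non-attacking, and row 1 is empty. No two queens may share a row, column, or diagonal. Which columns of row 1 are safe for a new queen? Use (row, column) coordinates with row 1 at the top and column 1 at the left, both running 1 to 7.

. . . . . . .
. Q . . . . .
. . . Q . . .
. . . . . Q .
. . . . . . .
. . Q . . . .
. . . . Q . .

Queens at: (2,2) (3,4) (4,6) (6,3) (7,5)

(2,2) attacks row 1 at column 2 and diagonals 1, 3.
(3,4) attacks row 1 at column 4 and diagonals 2, 6.
(4,6) attacks row 1 at column 6 and diagonals 3.
(6,3) attacks row 1 at column 3.
(7,5) attacks row 1 at column 5.
Attacked columns: {1, 2, 3, 4, 5, 6}. Safe: {7}.

columns 7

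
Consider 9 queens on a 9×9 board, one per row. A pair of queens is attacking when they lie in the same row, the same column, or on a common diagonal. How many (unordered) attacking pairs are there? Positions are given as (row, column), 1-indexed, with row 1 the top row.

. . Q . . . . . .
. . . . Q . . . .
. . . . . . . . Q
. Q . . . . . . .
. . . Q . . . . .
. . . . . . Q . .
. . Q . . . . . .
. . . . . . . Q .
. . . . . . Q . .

4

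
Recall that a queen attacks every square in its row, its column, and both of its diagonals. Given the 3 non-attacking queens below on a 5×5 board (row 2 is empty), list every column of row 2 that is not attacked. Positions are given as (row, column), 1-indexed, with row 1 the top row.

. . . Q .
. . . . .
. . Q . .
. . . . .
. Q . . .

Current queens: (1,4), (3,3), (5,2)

(1,4) attacks row 2 at column 4 and diagonals 3, 5.
(3,3) attacks row 2 at column 3 and diagonals 2, 4.
(5,2) attacks row 2 at column 2 and diagonals 5.
Attacked columns: {2, 3, 4, 5}. Safe: {1}.

columns 1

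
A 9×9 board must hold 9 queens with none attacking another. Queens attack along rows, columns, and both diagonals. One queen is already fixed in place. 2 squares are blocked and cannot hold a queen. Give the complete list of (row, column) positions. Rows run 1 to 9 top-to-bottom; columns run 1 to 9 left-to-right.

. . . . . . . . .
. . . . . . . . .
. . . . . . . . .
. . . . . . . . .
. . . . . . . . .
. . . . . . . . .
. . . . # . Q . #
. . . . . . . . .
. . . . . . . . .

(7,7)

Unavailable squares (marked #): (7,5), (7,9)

Row 1: attacked by (7,7)→{1,7}. Safe: 2, 3, 4, 5, 6, 8, 9. Place at column 9.
Row 2: attacked by (1,9)→{8,9}; (7,7)→{2,7}. Safe: 1, 3, 4, 5, 6. Place at column 6.
Row 3: attacked by (1,9)→{7,9}; (2,6)→{5,6,7}; (7,7)→{3,7}. Safe: 1, 2, 4, 8. Place at column 8.
Row 4: attacked by (1,9)→{6,9}; (2,6)→{4,6,8}; (3,8)→{7,8,9}; (7,7)→{4,7}. Safe: 1, 2, 3, 5. Place at column 2.
Row 5: attacked by (1,9)→{5,9}; (2,6)→{3,6,9}; (3,8)→{6,8}; (4,2)→{1,2,3}; (7,7)→{5,7,9}. Safe: 4. Place at column 4.
Row 6: attacked by (1,9)→{4,9}; (2,6)→{2,6}; (3,8)→{5,8}; (4,2)→{2,4}; (5,4)→{3,4,5}; (7,7)→{6,7,8}. Safe: 1. Place at column 1.
Row 8: attacked by (1,9)→{2,9}; (2,6)→{6}; (3,8)→{3,8}; (4,2)→{2,6}; (5,4)→{1,4,7}; (6,1)→{1,3}; (7,7)→{6,7,8}. Safe: 5. Place at column 5.
Row 9: attacked by (1,9)→{1,9}; (2,6)→{6}; (3,8)→{2,8}; (4,2)→{2,7}; (5,4)→{4,8}; (6,1)→{1,4}; (7,7)→{5,7,9}; (8,5)→{4,5,6}. Safe: 3. Place at column 3.
Columns [9, 6, 8, 2, 4, 1, 7, 5, 3], r−c [-8, -4, -5, 2, 1, 5, 0, 3, 6], r+c [10, 8, 11, 6, 9, 7, 14, 13, 12] are all distinct, so no two queens attack.

(1,9) (2,6) (3,8) (4,2) (5,4) (6,1) (7,7) (8,5) (9,3)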